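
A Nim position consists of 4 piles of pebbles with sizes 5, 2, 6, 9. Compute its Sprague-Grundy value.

In binary:
  0101  (5)
  0010  (2)
  0110  (6)
  1001  (9)
  ----
  1000  (8)

8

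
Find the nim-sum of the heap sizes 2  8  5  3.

12

In binary:
  0010  (2)
  1000  (8)
  0101  (5)
  0011  (3)
  ----
  1100  (12)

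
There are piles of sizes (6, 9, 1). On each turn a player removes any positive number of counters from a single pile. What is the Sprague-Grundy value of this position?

Nim-sum: 6 XOR 9 XOR 1 = 14.

14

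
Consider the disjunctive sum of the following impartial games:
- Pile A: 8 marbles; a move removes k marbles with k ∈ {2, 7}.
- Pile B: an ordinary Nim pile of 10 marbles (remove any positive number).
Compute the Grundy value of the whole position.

8

Build the Grundy sequence for pile A with g(k) = mex{g(k−s) : s ∈ {2, 7}, s ≤ k}:
g(0) = mex{} = 0
g(1) = mex{} = 0
g(2) = mex{0} = 1
g(3) = mex{0} = 1
g(4) = mex{1} = 0
g(5) = mex{1} = 0
g(6) = mex{0} = 1
g(7) = mex{0} = 1
g(8) = mex{0,1} = 2
So g(8) = 2.
Pile B is a plain Nim pile of size 10, so its Grundy value is 10.
The value of a disjunctive sum is the nim-sum of the parts.
Combined value = 2 XOR 10 = 8.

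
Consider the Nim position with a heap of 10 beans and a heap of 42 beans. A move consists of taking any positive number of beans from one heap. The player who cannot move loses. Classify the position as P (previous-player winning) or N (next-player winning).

N-position

In binary:
  001010  (10)
  101010  (42)
  ------
  100000  (32)
The nim-sum is 32 ≠ 0, so this is an N-position: the player to move can win.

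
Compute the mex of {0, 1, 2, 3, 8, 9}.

4

The values 0, 1, 2, 3 are all present; 4 is the first non-negative integer missing from the set.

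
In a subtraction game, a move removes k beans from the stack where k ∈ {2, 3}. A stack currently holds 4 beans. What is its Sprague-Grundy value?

Build the Grundy sequence with g(k) = mex{g(k−s) : s ∈ {2, 3}, s ≤ k}:
g(0) = mex{} = 0
g(1) = mex{} = 0
g(2) = mex{0} = 1
g(3) = mex{0} = 1
g(4) = mex{0,1} = 2
So g(4) = 2.

2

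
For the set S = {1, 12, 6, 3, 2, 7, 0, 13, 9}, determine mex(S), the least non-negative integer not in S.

4

The values 0, 1, 2, 3 are all present; 4 is the first non-negative integer missing from the set.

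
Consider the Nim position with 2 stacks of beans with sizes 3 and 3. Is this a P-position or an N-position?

In binary:
  11  (3)
  11  (3)
  --
  00  (0)
The nim-sum is 0, so this is a P-position: the player to move is in a losing position under optimal play.

P-position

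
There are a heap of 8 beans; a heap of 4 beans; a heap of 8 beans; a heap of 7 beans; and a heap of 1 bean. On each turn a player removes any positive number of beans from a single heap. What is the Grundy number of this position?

Nim-sum: 8 XOR 4 XOR 8 XOR 7 XOR 1 = 2.

2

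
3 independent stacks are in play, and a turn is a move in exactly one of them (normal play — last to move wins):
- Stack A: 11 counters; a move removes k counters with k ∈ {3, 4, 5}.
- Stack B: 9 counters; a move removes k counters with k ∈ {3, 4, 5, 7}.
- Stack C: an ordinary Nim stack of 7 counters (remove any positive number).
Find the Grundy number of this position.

5

Grundy values for stack A (subtraction set {3, 4, 5}):
k:     0  1  2  3  4  5  6  7  8  9 10 11
g(k):  0  0  0  1  1  1  2  2  0  0  0  1
So g(11) = 1.
Grundy values for stack B (subtraction set {3, 4, 5, 7}):
k:     0  1  2  3  4  5  6  7  8  9
g(k):  0  0  0  1  1  1  2  2  2  3
So g(9) = 3.
Stack C is a plain Nim stack of size 7, so its Grundy value is 7.
The value of a disjunctive sum is the nim-sum of the parts.
Combined value = 1 ⊕ 3 ⊕ 7 = 5.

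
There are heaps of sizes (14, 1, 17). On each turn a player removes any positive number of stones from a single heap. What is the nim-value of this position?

30

Bitwise XOR of the heap sizes:
  01110  (14)
  00001  (1)
  10001  (17)
  -----
  11110  (30)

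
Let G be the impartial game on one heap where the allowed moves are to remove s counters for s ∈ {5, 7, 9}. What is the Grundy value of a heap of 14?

0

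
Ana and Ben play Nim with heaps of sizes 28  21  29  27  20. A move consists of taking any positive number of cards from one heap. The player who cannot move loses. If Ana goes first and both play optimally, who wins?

Compute the nim-sum pairwise:
28 XOR 21 = 9
9 XOR 29 = 20
20 XOR 27 = 15
15 XOR 20 = 27
The nim-sum is 27 ≠ 0, so this is an N-position: the player to move can win; Ana has a winning move.

Ana wins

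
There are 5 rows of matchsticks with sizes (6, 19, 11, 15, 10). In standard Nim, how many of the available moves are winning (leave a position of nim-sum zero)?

1

Compute the nim-sum pairwise:
6 ^ 19 = 21
21 ^ 11 = 30
30 ^ 15 = 17
17 ^ 10 = 27
The overall nim-sum is X = 27. A row of size p has a winning move iff p XOR X < p (reduce it to p XOR X).
  6: 6 XOR 27 = 29 ≥ 6 — no move.
  19: 19 XOR 27 = 8 < 19 — winning move (to 8).
  11: 11 XOR 27 = 16 ≥ 11 — no move.
  15: 15 XOR 27 = 20 ≥ 15 — no move.
  10: 10 XOR 27 = 17 ≥ 10 — no move.
That gives 1 winning move.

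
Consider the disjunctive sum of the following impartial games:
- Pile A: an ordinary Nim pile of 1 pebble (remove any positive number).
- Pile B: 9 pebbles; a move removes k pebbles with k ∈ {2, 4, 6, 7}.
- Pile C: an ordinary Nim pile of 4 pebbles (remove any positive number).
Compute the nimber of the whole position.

Pile A is a plain Nim pile of size 1, so its Grundy value is 1.
Grundy values for pile B (subtraction set {2, 4, 6, 7}):
k:     0  1  2  3  4  5  6  7  8  9
g(k):  0  0  1  1  2  2  3  3  4  0
So g(9) = 0.
Pile C is a plain Nim pile of size 4, so its Grundy value is 4.
The value of a disjunctive sum is the nim-sum of the parts.
Combined value = 1 XOR 0 XOR 4 = 5.

5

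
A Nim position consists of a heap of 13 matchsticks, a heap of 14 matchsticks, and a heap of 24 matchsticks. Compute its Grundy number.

Compute the nim-sum pairwise:
13 ⊕ 14 = 3
3 ⊕ 24 = 27

27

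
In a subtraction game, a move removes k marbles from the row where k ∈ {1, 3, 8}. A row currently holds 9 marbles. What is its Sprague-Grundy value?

3

Compute g(0), g(1), … for moves {1, 3, 8}:
g(0) = mex{} = 0
g(1) = mex{0} = 1
g(2) = mex{1} = 0
g(3) = mex{0} = 1
g(4) = mex{1} = 0
g(5) = mex{0} = 1
g(6) = mex{1} = 0
g(7) = mex{0} = 1
g(8) = mex{0,1} = 2
g(9) = mex{0,1,2} = 3
So g(9) = 3.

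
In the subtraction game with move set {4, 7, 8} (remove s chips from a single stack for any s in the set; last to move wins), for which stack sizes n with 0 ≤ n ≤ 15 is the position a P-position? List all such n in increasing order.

0, 1, 2, 3, 12, 13, 14, 15

Compute g(0), g(1), … for moves {4, 7, 8}:
k:     0  1  2  3  4  5  6  7  8  9 10 11 12 13 14 15
g(k):  0  0  0  0  1  1  1  1  2  2  2  2  0  0  0  0
The P-positions (g = 0) in 0..15 are 0, 1, 2, 3, 12, 13, 14, 15.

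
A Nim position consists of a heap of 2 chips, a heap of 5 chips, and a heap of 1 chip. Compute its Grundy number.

6

Nim-sum: 2 ^ 5 ^ 1 = 6.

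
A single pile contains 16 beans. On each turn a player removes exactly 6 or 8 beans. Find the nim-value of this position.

Build the Grundy sequence with g(k) = mex{g(k−s) : s ∈ {6, 8}, s ≤ k}:
k:     0  1  2  3  4  5  6  7  8  9 10 11 12 13 14 15 16
g(k):  0  0  0  0  0  0  1  1  1  1  1  1  2  2  0  0  0
So g(16) = 0.

0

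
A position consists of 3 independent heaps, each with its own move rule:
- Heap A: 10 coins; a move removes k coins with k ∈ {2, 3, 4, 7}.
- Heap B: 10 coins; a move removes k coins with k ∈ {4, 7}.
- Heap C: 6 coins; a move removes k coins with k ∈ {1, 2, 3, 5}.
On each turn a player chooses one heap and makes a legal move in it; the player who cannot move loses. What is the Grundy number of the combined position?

2

Grundy values for heap A (subtraction set {2, 3, 4, 7}):
g(0) = mex{} = 0
g(1) = mex{} = 0
g(2) = mex{0} = 1
g(3) = mex{0} = 1
g(4) = mex{0,1} = 2
g(5) = mex{0,1} = 2
g(6) = mex{1,2} = 0
g(7) = mex{0,1,2} = 3
g(8) = mex{0,2} = 1
g(9) = mex{0,1,2,3} = 4
g(10) = mex{0,1,3} = 2
So g(10) = 2.
For heap B, compute g(0), g(1), … with moves {4, 7}:
k:     0  1  2  3  4  5  6  7  8  9 10
g(k):  0  0  0  0  1  1  1  1  2  2  2
So g(10) = 2.
Grundy values for heap C (subtraction set {1, 2, 3, 5}):
g(0) = mex{} = 0
g(1) = mex{0} = 1
g(2) = mex{0,1} = 2
g(3) = mex{0,1,2} = 3
g(4) = mex{1,2,3} = 0
g(5) = mex{0,2,3} = 1
g(6) = mex{0,1,3} = 2
So g(6) = 2.
The value of a disjunctive sum is the nim-sum of the parts.
Combined value = 2 XOR 2 XOR 2 = 2.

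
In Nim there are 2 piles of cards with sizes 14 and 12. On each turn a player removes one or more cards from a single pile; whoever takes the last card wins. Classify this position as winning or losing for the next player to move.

Winning position

Nim-sum: 14 XOR 12 = 2.
The nim-sum is 2 ≠ 0, so this is an N-position: the player to move can win.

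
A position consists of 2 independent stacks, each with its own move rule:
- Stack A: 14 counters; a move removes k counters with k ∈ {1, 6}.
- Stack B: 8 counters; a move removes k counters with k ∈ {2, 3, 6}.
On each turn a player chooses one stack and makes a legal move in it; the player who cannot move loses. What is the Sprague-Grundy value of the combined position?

2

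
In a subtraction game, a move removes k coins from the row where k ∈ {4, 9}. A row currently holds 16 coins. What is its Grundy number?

Compute g(0), g(1), … for moves {4, 9}:
k:     0  1  2  3  4  5  6  7  8  9 10 11 12 13 14 15 16
g(k):  0  0  0  0  1  1  1  1  0  2  2  2  1  0  0  0  0
So g(16) = 0.

0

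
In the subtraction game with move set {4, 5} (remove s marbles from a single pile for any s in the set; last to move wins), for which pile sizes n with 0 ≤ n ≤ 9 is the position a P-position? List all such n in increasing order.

0, 1, 2, 3, 9

Compute g(0), g(1), … for moves {4, 5}:
k:     0  1  2  3  4  5  6  7  8  9
g(k):  0  0  0  0  1  1  1  1  2  0
The P-positions (g = 0) in 0..9 are 0, 1, 2, 3, 9.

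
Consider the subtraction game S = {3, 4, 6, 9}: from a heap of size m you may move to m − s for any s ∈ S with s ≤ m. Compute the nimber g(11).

Build the Grundy sequence with g(k) = mex{g(k−s) : s ∈ {3, 4, 6, 9}, s ≤ k}:
g(0) = mex{} = 0
g(1) = mex{} = 0
g(2) = mex{} = 0
g(3) = mex{0} = 1
g(4) = mex{0} = 1
g(5) = mex{0} = 1
g(6) = mex{0,1} = 2
g(7) = mex{0,1} = 2
g(8) = mex{0,1} = 2
g(9) = mex{0,1,2} = 3
g(10) = mex{0,1,2} = 3
g(11) = mex{0,1,2} = 3
So g(11) = 3.

3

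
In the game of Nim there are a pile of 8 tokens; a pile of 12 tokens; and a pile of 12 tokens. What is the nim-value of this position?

8

Nim-sum: 8 XOR 12 XOR 12 = 8.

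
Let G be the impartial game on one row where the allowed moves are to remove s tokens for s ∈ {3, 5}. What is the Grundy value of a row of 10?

Compute g(0), g(1), … for moves {3, 5}:
k:     0  1  2  3  4  5  6  7  8  9 10
g(k):  0  0  0  1  1  1  2  2  0  0  0
So g(10) = 0.

0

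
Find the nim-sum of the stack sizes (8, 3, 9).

Compute the nim-sum pairwise:
8 XOR 3 = 11
11 XOR 9 = 2

2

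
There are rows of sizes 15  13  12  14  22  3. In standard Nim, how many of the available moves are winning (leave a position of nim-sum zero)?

1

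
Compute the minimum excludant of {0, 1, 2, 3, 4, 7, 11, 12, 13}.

5

The values 0, 1, 2, 3, 4 are all present; 5 is the first non-negative integer missing from the set.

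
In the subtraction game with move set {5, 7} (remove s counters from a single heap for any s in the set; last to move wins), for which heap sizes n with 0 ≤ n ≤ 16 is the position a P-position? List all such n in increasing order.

0, 1, 2, 3, 4, 12, 13, 14, 15, 16

Grundy values for subtraction set {5, 7}:
k:     0  1  2  3  4  5  6  7  8  9 10 11 12 13 14 15 16
g(k):  0  0  0  0  0  1  1  1  1  1  2  2  0  0  0  0  0
The P-positions (g = 0) in 0..16 are 0, 1, 2, 3, 4, 12, 13, 14, 15, 16.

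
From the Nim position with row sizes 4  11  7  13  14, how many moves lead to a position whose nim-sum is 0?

Compute the nim-sum pairwise:
4 ⊕ 11 = 15
15 ⊕ 7 = 8
8 ⊕ 13 = 5
5 ⊕ 14 = 11
The overall nim-sum is X = 11. A row of size p has a winning move iff p XOR X < p (reduce it to p XOR X).
  4: 4 XOR 11 = 15 ≥ 4 — no move.
  11: 11 XOR 11 = 0 < 11 — winning move (to 0).
  7: 7 XOR 11 = 12 ≥ 7 — no move.
  13: 13 XOR 11 = 6 < 13 — winning move (to 6).
  14: 14 XOR 11 = 5 < 14 — winning move (to 5).
That gives 3 winning moves.

3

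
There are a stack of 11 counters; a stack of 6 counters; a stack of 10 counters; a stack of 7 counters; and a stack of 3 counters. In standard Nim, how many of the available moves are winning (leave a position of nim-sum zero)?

Bitwise XOR of the heap sizes:
  1011  (11)
  0110  (6)
  1010  (10)
  0111  (7)
  0011  (3)
  ----
  0011  (3)
The overall nim-sum is X = 3. A stack of size p has a winning move iff p XOR X < p (reduce it to p XOR X).
  11: 11 XOR 3 = 8 < 11 — winning move (to 8).
  6: 6 XOR 3 = 5 < 6 — winning move (to 5).
  10: 10 XOR 3 = 9 < 10 — winning move (to 9).
  7: 7 XOR 3 = 4 < 7 — winning move (to 4).
  3: 3 XOR 3 = 0 < 3 — winning move (to 0).
That gives 5 winning moves.

5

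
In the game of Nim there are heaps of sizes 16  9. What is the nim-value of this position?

25

Compute the nim-sum pairwise:
16 ⊕ 9 = 25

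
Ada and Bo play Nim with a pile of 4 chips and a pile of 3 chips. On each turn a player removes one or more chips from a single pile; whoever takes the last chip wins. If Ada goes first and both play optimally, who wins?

Ada wins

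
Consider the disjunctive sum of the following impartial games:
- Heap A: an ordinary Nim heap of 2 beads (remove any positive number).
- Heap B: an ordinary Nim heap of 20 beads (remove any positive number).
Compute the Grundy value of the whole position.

22

Heap A is a plain Nim heap of size 2, so its Grundy value is 2.
Heap B is a plain Nim heap of size 20, so its Grundy value is 20.
By the Sprague-Grundy theorem, the Grundy value of a sum of independent games is the XOR of the component values.
Combined value = 2 ⊕ 20 = 22.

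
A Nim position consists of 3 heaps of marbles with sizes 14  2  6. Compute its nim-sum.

10

Write each in binary and XOR column by column:
  1110  (14)
  0010  (2)
  0110  (6)
  ----
  1010  (10)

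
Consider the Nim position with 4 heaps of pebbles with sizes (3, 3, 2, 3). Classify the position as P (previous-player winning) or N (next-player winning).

Nim-sum: 3 XOR 3 XOR 2 XOR 3 = 1.
The nim-sum is 1 ≠ 0, so this is an N-position: the player to move can win.

N-position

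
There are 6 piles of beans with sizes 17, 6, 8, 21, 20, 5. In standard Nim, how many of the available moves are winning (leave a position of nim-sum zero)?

Compute the nim-sum pairwise:
17 ^ 6 = 23
23 ^ 8 = 31
31 ^ 21 = 10
10 ^ 20 = 30
30 ^ 5 = 27
The overall nim-sum is X = 27. A pile of size p has a winning move iff p XOR X < p (reduce it to p XOR X).
  17: 17 XOR 27 = 10 < 17 — winning move (to 10).
  6: 6 XOR 27 = 29 ≥ 6 — no move.
  8: 8 XOR 27 = 19 ≥ 8 — no move.
  21: 21 XOR 27 = 14 < 21 — winning move (to 14).
  20: 20 XOR 27 = 15 < 20 — winning move (to 15).
  5: 5 XOR 27 = 30 ≥ 5 — no move.
That gives 3 winning moves.

3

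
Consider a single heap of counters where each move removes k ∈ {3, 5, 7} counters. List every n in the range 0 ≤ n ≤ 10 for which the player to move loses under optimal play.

0, 1, 2, 10

Compute g(0), g(1), … for moves {3, 5, 7}:
g(0) = mex{} = 0
g(1) = mex{} = 0
g(2) = mex{} = 0
g(3) = mex{0} = 1
g(4) = mex{0} = 1
g(5) = mex{0} = 1
g(6) = mex{0,1} = 2
g(7) = mex{0,1} = 2
g(8) = mex{0,1} = 2
g(9) = mex{0,1,2} = 3
g(10) = mex{1,2} = 0
The P-positions (g = 0) in 0..10 are 0, 1, 2, 10.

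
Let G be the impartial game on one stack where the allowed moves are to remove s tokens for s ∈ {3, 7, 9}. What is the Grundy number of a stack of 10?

3

Compute g(0), g(1), … for moves {3, 7, 9}:
k:     0  1  2  3  4  5  6  7  8  9 10
g(k):  0  0  0  1  1  1  0  2  2  1  3
So g(10) = 3.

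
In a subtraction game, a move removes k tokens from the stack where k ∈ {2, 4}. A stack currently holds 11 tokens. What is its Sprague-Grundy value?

2

Compute g(0), g(1), … for moves {2, 4}:
k:     0  1  2  3  4  5  6  7  8  9 10 11
g(k):  0  0  1  1  2  2  0  0  1  1  2  2
So g(11) = 2.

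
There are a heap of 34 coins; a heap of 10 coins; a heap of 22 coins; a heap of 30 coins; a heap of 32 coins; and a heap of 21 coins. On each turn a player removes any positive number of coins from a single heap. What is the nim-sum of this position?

Compute the nim-sum pairwise:
34 ^ 10 = 40
40 ^ 22 = 62
62 ^ 30 = 32
32 ^ 32 = 0
0 ^ 21 = 21

21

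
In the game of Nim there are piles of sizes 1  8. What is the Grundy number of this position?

Compute the nim-sum pairwise:
1 ^ 8 = 9

9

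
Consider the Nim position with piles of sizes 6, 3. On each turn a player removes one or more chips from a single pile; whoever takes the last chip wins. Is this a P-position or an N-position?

N-position

Nim-sum: 6 XOR 3 = 5.
The nim-sum is 5 ≠ 0, so this is an N-position: the player to move can win.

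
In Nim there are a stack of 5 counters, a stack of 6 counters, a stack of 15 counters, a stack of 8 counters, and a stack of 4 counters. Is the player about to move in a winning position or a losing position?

Write each in binary and XOR column by column:
  0101  (5)
  0110  (6)
  1111  (15)
  1000  (8)
  0100  (4)
  ----
  0000  (0)
The nim-sum is 0, so this is a P-position: the player to move is in a losing position under optimal play.

Losing position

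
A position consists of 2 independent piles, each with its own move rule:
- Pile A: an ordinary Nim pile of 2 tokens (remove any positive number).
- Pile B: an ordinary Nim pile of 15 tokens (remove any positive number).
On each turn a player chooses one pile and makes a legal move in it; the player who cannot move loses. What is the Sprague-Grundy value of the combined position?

Pile A is a plain Nim pile of size 2, so its Grundy value is 2.
Pile B is a plain Nim pile of size 15, so its Grundy value is 15.
The value of a disjunctive sum is the nim-sum of the parts.
Combined value = 2 XOR 15 = 13.

13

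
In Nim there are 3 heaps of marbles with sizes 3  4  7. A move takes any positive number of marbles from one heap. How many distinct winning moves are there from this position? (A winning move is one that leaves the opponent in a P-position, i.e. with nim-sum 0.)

0

Compute the nim-sum pairwise:
3 ⊕ 4 = 7
7 ⊕ 7 = 0
The nim-sum is already 0, so every move leaves a nonzero nim-sum — there are no winning moves.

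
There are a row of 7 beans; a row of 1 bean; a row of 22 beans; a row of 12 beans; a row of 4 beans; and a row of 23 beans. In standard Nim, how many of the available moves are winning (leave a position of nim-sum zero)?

Nim-sum: 7 ⊕ 1 ⊕ 22 ⊕ 12 ⊕ 4 ⊕ 23 = 15.
The overall nim-sum is X = 15. A row of size p has a winning move iff p XOR X < p (reduce it to p XOR X).
  7: 7 XOR 15 = 8 ≥ 7 — no move.
  1: 1 XOR 15 = 14 ≥ 1 — no move.
  22: 22 XOR 15 = 25 ≥ 22 — no move.
  12: 12 XOR 15 = 3 < 12 — winning move (to 3).
  4: 4 XOR 15 = 11 ≥ 4 — no move.
  23: 23 XOR 15 = 24 ≥ 23 — no move.
That gives 1 winning move.

1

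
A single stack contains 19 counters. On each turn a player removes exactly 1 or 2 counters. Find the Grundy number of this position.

1

Build the Grundy sequence with g(k) = mex{g(k−s) : s ∈ {1, 2}, s ≤ k}:
k:     0  1  2  3  4  5  6  7  8  9 10 11 12 13 14 15 16 17 18 19
g(k):  0  1  2  0  1  2  0  1  2  0  1  2  0  1  2  0  1  2  0  1
So g(19) = 1.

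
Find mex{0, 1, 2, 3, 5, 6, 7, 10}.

The values 0, 1, 2, 3 are all present; 4 is the first non-negative integer missing from the set.

4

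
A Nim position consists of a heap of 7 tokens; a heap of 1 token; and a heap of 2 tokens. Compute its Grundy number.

4

Compute the nim-sum pairwise:
7 ^ 1 = 6
6 ^ 2 = 4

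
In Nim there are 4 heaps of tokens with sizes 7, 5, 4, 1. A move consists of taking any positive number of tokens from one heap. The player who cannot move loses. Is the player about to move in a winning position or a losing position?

Write each in binary and XOR column by column:
  111  (7)
  101  (5)
  100  (4)
  001  (1)
  ---
  111  (7)
The nim-sum is 7 ≠ 0, so this is an N-position: the player to move can win.

Winning position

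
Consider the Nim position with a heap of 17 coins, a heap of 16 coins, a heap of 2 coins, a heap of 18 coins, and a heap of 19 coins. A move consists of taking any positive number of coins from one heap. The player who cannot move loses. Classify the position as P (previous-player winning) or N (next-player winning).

N-position

Compute the nim-sum pairwise:
17 ^ 16 = 1
1 ^ 2 = 3
3 ^ 18 = 17
17 ^ 19 = 2
The nim-sum is 2 ≠ 0, so this is an N-position: the player to move can win.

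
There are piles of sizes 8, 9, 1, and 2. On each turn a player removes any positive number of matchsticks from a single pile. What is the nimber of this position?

Compute the nim-sum pairwise:
8 ^ 9 = 1
1 ^ 1 = 0
0 ^ 2 = 2

2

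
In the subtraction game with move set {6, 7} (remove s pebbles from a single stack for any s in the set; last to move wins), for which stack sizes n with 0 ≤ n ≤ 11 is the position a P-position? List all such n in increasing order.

0, 1, 2, 3, 4, 5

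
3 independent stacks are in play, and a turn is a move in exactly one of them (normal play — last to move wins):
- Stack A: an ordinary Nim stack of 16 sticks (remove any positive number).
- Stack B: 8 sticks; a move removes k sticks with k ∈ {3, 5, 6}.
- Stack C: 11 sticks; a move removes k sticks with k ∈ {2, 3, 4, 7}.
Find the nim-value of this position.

Stack A is a plain Nim stack of size 16, so its Grundy value is 16.
Grundy values for stack B (subtraction set {3, 5, 6}):
k:     0  1  2  3  4  5  6  7  8
g(k):  0  0  0  1  1  1  2  2  2
So g(8) = 2.
For stack C, compute g(0), g(1), … with moves {2, 3, 4, 7}:
k:     0  1  2  3  4  5  6  7  8  9 10 11
g(k):  0  0  1  1  2  2  0  3  1  4  2  0
So g(11) = 0.
The value of a disjunctive sum is the nim-sum of the parts.
Combined value = 16 XOR 2 XOR 0 = 18.

18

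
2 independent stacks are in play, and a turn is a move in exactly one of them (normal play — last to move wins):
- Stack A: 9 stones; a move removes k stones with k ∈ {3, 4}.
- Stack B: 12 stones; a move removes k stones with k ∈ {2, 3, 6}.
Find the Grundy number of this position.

1

For stack A, compute g(0), g(1), … with moves {3, 4}:
k:     0  1  2  3  4  5  6  7  8  9
g(k):  0  0  0  1  1  1  2  0  0  0
So g(9) = 0.
For stack B, compute g(0), g(1), … with moves {2, 3, 6}:
g(0) = mex{} = 0
g(1) = mex{} = 0
g(2) = mex{0} = 1
g(3) = mex{0} = 1
g(4) = mex{0,1} = 2
g(5) = mex{1} = 0
g(6) = mex{0,1,2} = 3
g(7) = mex{0,2} = 1
g(8) = mex{0,1,3} = 2
g(9) = mex{1,3} = 0
g(10) = mex{1,2} = 0
g(11) = mex{0,2} = 1
g(12) = mex{0,3} = 1
So g(12) = 1.
The value of a disjunctive sum is the nim-sum of the parts.
Combined value = 0 ⊕ 1 = 1.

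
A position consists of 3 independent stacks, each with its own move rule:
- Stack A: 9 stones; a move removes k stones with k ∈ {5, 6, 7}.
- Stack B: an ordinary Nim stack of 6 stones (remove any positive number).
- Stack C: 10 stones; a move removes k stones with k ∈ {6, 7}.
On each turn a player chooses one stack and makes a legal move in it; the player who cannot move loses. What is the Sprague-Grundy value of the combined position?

6

Grundy values for stack A (subtraction set {5, 6, 7}):
k:     0  1  2  3  4  5  6  7  8  9
g(k):  0  0  0  0  0  1  1  1  1  1
So g(9) = 1.
Stack B is a plain Nim stack of size 6, so its Grundy value is 6.
Grundy values for stack C (subtraction set {6, 7}):
k:     0  1  2  3  4  5  6  7  8  9 10
g(k):  0  0  0  0  0  0  1  1  1  1  1
So g(10) = 1.
The value of a disjunctive sum is the nim-sum of the parts.
Combined value = 1 XOR 6 XOR 1 = 6.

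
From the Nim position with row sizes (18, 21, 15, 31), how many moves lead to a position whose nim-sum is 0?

In binary:
  10010  (18)
  10101  (21)
  01111  (15)
  11111  (31)
  -----
  10111  (23)
The overall nim-sum is X = 23. A row of size p has a winning move iff p XOR X < p (reduce it to p XOR X).
  18: 18 XOR 23 = 5 < 18 — winning move (to 5).
  21: 21 XOR 23 = 2 < 21 — winning move (to 2).
  15: 15 XOR 23 = 24 ≥ 15 — no move.
  31: 31 XOR 23 = 8 < 31 — winning move (to 8).
That gives 3 winning moves.

3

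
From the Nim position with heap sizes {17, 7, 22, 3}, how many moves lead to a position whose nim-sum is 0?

3

Compute the nim-sum pairwise:
17 ^ 7 = 22
22 ^ 22 = 0
0 ^ 3 = 3
The overall nim-sum is X = 3. A heap of size p has a winning move iff p XOR X < p (reduce it to p XOR X).
  17: 17 XOR 3 = 18 ≥ 17 — no move.
  7: 7 XOR 3 = 4 < 7 — winning move (to 4).
  22: 22 XOR 3 = 21 < 22 — winning move (to 21).
  3: 3 XOR 3 = 0 < 3 — winning move (to 0).
That gives 3 winning moves.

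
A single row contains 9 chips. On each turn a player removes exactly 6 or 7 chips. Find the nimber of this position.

1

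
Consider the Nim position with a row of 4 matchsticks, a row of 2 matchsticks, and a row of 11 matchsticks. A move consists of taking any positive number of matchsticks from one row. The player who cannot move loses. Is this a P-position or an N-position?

N-position

In binary:
  0100  (4)
  0010  (2)
  1011  (11)
  ----
  1101  (13)
The nim-sum is 13 ≠ 0, so this is an N-position: the player to move can win.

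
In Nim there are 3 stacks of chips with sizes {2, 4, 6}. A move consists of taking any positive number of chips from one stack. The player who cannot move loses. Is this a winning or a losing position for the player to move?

Losing position

Compute the nim-sum pairwise:
2 ⊕ 4 = 6
6 ⊕ 6 = 0
The nim-sum is 0, so this is a P-position: the player to move is in a losing position under optimal play.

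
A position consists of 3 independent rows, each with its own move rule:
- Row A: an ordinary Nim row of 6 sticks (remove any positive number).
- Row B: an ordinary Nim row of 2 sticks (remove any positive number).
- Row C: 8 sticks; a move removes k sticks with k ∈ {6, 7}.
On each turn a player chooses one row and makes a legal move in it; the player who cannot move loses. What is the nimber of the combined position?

Row A is a plain Nim row of size 6, so its Grundy value is 6.
Row B is a plain Nim row of size 2, so its Grundy value is 2.
For row C, compute g(0), g(1), … with moves {6, 7}:
k:     0  1  2  3  4  5  6  7  8
g(k):  0  0  0  0  0  0  1  1  1
So g(8) = 1.
The value of a disjunctive sum is the nim-sum of the parts.
Combined value = 6 ⊕ 2 ⊕ 1 = 5.

5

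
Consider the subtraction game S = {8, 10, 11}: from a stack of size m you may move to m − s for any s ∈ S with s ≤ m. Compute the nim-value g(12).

1

Grundy values for subtraction set {8, 10, 11}:
k:     0  1  2  3  4  5  6  7  8  9 10 11 12
g(k):  0  0  0  0  0  0  0  0  1  1  1  1  1
So g(12) = 1.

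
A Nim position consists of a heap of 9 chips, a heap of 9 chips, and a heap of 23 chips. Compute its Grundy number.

23

Nim-sum: 9 ⊕ 9 ⊕ 23 = 23.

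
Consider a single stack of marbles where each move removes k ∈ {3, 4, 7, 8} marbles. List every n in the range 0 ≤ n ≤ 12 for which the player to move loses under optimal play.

0, 1, 2, 11, 12

Compute g(0), g(1), … for moves {3, 4, 7, 8}:
g(0) = mex{} = 0
g(1) = mex{} = 0
g(2) = mex{} = 0
g(3) = mex{0} = 1
g(4) = mex{0} = 1
g(5) = mex{0} = 1
g(6) = mex{0,1} = 2
g(7) = mex{0,1} = 2
g(8) = mex{0,1} = 2
g(9) = mex{0,1,2} = 3
g(10) = mex{0,1,2} = 3
g(11) = mex{1,2} = 0
g(12) = mex{1,2,3} = 0
The P-positions (g = 0) in 0..12 are 0, 1, 2, 11, 12.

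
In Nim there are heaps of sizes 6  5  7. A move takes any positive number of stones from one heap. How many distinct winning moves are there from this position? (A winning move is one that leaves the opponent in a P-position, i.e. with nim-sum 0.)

Compute the nim-sum pairwise:
6 ⊕ 5 = 3
3 ⊕ 7 = 4
The overall nim-sum is X = 4. A heap of size p has a winning move iff p XOR X < p (reduce it to p XOR X).
  6: 6 XOR 4 = 2 < 6 — winning move (to 2).
  5: 5 XOR 4 = 1 < 5 — winning move (to 1).
  7: 7 XOR 4 = 3 < 7 — winning move (to 3).
That gives 3 winning moves.

3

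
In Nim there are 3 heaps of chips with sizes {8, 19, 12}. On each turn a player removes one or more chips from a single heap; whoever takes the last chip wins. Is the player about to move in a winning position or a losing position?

Winning position

In binary:
  01000  (8)
  10011  (19)
  01100  (12)
  -----
  10111  (23)
The nim-sum is 23 ≠ 0, so this is an N-position: the player to move can win.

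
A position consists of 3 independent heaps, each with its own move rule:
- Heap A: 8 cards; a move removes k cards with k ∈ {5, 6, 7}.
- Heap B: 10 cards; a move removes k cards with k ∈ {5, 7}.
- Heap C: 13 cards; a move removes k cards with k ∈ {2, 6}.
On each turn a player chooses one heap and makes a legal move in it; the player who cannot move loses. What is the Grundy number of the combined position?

3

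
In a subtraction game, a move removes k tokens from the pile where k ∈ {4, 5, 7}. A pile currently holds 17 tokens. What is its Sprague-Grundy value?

1

Grundy values for subtraction set {4, 5, 7}:
k:     0  1  2  3  4  5  6  7  8  9 10 11 12 13 14 15 16 17
g(k):  0  0  0  0  1  1  1  1  2  2  2  0  0  0  0  1  1  1
So g(17) = 1.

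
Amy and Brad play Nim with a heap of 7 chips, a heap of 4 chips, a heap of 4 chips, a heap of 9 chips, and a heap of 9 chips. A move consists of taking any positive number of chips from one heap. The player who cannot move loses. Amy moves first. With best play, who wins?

Amy wins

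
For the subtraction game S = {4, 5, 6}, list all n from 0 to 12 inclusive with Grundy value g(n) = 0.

Compute g(0), g(1), … for moves {4, 5, 6}:
k:     0  1  2  3  4  5  6  7  8  9 10 11 12
g(k):  0  0  0  0  1  1  1  1  2  2  0  0  0
The P-positions (g = 0) in 0..12 are 0, 1, 2, 3, 10, 11, 12.

0, 1, 2, 3, 10, 11, 12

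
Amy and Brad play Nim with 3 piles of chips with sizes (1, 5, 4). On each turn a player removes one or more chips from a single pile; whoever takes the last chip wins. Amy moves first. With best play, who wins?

Brad wins

Nim-sum: 1 ^ 5 ^ 4 = 0.
The nim-sum is 0, so this is a P-position: the player to move is in a losing position under optimal play; Amy is about to move from it and so loses — Brad wins.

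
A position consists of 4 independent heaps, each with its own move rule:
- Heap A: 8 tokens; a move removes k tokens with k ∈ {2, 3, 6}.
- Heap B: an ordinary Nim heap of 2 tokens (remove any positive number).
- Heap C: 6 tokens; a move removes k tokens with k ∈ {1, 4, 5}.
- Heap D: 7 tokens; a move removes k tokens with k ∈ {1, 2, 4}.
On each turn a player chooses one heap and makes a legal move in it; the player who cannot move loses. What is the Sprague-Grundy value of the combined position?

For heap A, compute g(0), g(1), … with moves {2, 3, 6}:
g(0) = mex{} = 0
g(1) = mex{} = 0
g(2) = mex{0} = 1
g(3) = mex{0} = 1
g(4) = mex{0,1} = 2
g(5) = mex{1} = 0
g(6) = mex{0,1,2} = 3
g(7) = mex{0,2} = 1
g(8) = mex{0,1,3} = 2
So g(8) = 2.
Heap B is a plain Nim heap of size 2, so its Grundy value is 2.
Build the Grundy sequence for heap C with g(k) = mex{g(k−s) : s ∈ {1, 4, 5}, s ≤ k}:
g(0) = mex{} = 0
g(1) = mex{0} = 1
g(2) = mex{1} = 0
g(3) = mex{0} = 1
g(4) = mex{0,1} = 2
g(5) = mex{0,1,2} = 3
g(6) = mex{0,1,3} = 2
So g(6) = 2.
Build the Grundy sequence for heap D with g(k) = mex{g(k−s) : s ∈ {1, 2, 4}, s ≤ k}:
g(0) = mex{} = 0
g(1) = mex{0} = 1
g(2) = mex{0,1} = 2
g(3) = mex{1,2} = 0
g(4) = mex{0,2} = 1
g(5) = mex{0,1} = 2
g(6) = mex{1,2} = 0
g(7) = mex{0,2} = 1
So g(7) = 1.
The value of a disjunctive sum is the nim-sum of the parts.
Combined value = 2 ⊕ 2 ⊕ 2 ⊕ 1 = 3.

3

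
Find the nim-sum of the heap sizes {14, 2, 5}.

Compute the nim-sum pairwise:
14 XOR 2 = 12
12 XOR 5 = 9

9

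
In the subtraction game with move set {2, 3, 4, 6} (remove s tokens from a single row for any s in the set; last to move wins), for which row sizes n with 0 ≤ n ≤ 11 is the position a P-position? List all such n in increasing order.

0, 1, 8, 9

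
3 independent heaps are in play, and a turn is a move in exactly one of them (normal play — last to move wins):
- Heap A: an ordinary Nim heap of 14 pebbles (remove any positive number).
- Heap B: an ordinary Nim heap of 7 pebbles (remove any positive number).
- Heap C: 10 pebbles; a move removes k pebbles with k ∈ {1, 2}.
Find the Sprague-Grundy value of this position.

8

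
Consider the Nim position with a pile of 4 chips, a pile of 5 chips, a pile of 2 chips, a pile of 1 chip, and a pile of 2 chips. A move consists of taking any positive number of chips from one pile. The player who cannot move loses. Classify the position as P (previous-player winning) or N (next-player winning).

P-position

Write each in binary and XOR column by column:
  100  (4)
  101  (5)
  010  (2)
  001  (1)
  010  (2)
  ---
  000  (0)
The nim-sum is 0, so this is a P-position: the player to move is in a losing position under optimal play.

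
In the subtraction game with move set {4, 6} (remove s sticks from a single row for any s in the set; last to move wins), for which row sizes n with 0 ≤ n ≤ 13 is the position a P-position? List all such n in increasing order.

0, 1, 2, 3, 10, 11, 12, 13

Compute g(0), g(1), … for moves {4, 6}:
k:     0  1  2  3  4  5  6  7  8  9 10 11 12 13
g(k):  0  0  0  0  1  1  1  1  2  2  0  0  0  0
The P-positions (g = 0) in 0..13 are 0, 1, 2, 3, 10, 11, 12, 13.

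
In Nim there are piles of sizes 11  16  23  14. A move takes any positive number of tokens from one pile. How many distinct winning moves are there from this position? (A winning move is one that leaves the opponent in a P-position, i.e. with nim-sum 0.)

3

Nim-sum: 11 XOR 16 XOR 23 XOR 14 = 2.
The overall nim-sum is X = 2. A pile of size p has a winning move iff p XOR X < p (reduce it to p XOR X).
  11: 11 XOR 2 = 9 < 11 — winning move (to 9).
  16: 16 XOR 2 = 18 ≥ 16 — no move.
  23: 23 XOR 2 = 21 < 23 — winning move (to 21).
  14: 14 XOR 2 = 12 < 14 — winning move (to 12).
That gives 3 winning moves.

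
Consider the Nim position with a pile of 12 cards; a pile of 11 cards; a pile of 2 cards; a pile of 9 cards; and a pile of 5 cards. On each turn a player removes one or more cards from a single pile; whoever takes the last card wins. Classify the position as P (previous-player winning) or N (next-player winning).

N-position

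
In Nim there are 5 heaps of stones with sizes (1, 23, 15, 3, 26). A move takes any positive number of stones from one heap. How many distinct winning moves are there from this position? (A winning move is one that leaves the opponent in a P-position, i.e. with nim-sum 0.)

0

Compute the nim-sum pairwise:
1 XOR 23 = 22
22 XOR 15 = 25
25 XOR 3 = 26
26 XOR 26 = 0
The nim-sum is already 0, so every move leaves a nonzero nim-sum — there are no winning moves.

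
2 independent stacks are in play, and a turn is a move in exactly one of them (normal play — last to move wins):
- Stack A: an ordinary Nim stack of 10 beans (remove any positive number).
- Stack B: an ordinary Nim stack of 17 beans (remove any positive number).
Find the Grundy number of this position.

Stack A is a plain Nim stack of size 10, so its Grundy value is 10.
Stack B is a plain Nim stack of size 17, so its Grundy value is 17.
The value of a disjunctive sum is the nim-sum of the parts.
Combined value = 10 XOR 17 = 27.

27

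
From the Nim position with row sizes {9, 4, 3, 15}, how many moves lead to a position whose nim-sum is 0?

3

Bitwise XOR of the heap sizes:
  1001  (9)
  0100  (4)
  0011  (3)
  1111  (15)
  ----
  0001  (1)
The overall nim-sum is X = 1. A row of size p has a winning move iff p XOR X < p (reduce it to p XOR X).
  9: 9 XOR 1 = 8 < 9 — winning move (to 8).
  4: 4 XOR 1 = 5 ≥ 4 — no move.
  3: 3 XOR 1 = 2 < 3 — winning move (to 2).
  15: 15 XOR 1 = 14 < 15 — winning move (to 14).
That gives 3 winning moves.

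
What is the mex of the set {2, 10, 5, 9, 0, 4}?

1

0 is in the set but 1 is not, so the mex is 1.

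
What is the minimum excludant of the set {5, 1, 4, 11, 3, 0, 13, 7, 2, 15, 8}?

6

The values 0, 1, 2, 3, 4, 5 are all present; 6 is the first non-negative integer missing from the set.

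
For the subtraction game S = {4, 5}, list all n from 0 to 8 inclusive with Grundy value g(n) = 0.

0, 1, 2, 3

Compute g(0), g(1), … for moves {4, 5}:
g(0) = mex{} = 0
g(1) = mex{} = 0
g(2) = mex{} = 0
g(3) = mex{} = 0
g(4) = mex{0} = 1
g(5) = mex{0} = 1
g(6) = mex{0} = 1
g(7) = mex{0} = 1
g(8) = mex{0,1} = 2
The P-positions (g = 0) in 0..8 are 0, 1, 2, 3.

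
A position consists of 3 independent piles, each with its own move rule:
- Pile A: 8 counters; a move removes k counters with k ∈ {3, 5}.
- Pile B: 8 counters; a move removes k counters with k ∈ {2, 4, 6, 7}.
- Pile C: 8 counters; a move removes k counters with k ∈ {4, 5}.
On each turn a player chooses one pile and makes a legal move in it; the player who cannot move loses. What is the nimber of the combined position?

For pile A, compute g(0), g(1), … with moves {3, 5}:
k:     0  1  2  3  4  5  6  7  8
g(k):  0  0  0  1  1  1  2  2  0
So g(8) = 0.
For pile B, compute g(0), g(1), … with moves {2, 4, 6, 7}:
g(0) = mex{} = 0
g(1) = mex{} = 0
g(2) = mex{0} = 1
g(3) = mex{0} = 1
g(4) = mex{0,1} = 2
g(5) = mex{0,1} = 2
g(6) = mex{0,1,2} = 3
g(7) = mex{0,1,2} = 3
g(8) = mex{0,1,2,3} = 4
So g(8) = 4.
Build the Grundy sequence for pile C with g(k) = mex{g(k−s) : s ∈ {4, 5}, s ≤ k}:
k:     0  1  2  3  4  5  6  7  8
g(k):  0  0  0  0  1  1  1  1  2
So g(8) = 2.
The value of a disjunctive sum is the nim-sum of the parts.
Combined value = 0 ⊕ 4 ⊕ 2 = 6.

6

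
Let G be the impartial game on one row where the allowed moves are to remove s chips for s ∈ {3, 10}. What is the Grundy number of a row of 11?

1

Compute g(0), g(1), … for moves {3, 10}:
g(0) = mex{} = 0
g(1) = mex{} = 0
g(2) = mex{} = 0
g(3) = mex{0} = 1
g(4) = mex{0} = 1
g(5) = mex{0} = 1
g(6) = mex{1} = 0
g(7) = mex{1} = 0
g(8) = mex{1} = 0
g(9) = mex{0} = 1
g(10) = mex{0} = 1
g(11) = mex{0} = 1
So g(11) = 1.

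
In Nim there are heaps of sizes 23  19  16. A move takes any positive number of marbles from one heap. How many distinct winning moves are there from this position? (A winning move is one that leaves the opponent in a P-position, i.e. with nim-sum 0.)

In binary:
  10111  (23)
  10011  (19)
  10000  (16)
  -----
  10100  (20)
The overall nim-sum is X = 20. A heap of size p has a winning move iff p XOR X < p (reduce it to p XOR X).
  23: 23 XOR 20 = 3 < 23 — winning move (to 3).
  19: 19 XOR 20 = 7 < 19 — winning move (to 7).
  16: 16 XOR 20 = 4 < 16 — winning move (to 4).
That gives 3 winning moves.

3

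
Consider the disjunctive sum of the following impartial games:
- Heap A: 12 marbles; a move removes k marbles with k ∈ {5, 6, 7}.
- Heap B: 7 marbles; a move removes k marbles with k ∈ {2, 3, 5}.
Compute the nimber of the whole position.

0

Grundy values for heap A (subtraction set {5, 6, 7}):
k:     0  1  2  3  4  5  6  7  8  9 10 11 12
g(k):  0  0  0  0  0  1  1  1  1  1  2  2  0
So g(12) = 0.
For heap B, compute g(0), g(1), … with moves {2, 3, 5}:
k:     0  1  2  3  4  5  6  7
g(k):  0  0  1  1  2  2  3  0
So g(7) = 0.
The value of a disjunctive sum is the nim-sum of the parts.
Combined value = 0 XOR 0 = 0.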